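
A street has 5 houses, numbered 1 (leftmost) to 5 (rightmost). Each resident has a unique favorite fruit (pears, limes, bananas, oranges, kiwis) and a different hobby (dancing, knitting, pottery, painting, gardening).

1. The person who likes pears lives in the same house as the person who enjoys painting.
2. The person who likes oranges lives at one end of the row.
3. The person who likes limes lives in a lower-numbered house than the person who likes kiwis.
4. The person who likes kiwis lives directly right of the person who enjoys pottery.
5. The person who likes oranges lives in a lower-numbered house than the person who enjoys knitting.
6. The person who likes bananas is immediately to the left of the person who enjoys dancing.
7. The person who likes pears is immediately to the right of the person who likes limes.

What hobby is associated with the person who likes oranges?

gardening

The person who likes oranges is in house 1 (clue 5).
That leaves gardening as the hobby for house 1.
The person who likes bananas is narrowed to house 2 or 3 or 4; consider each.
Placing it in house 2 and house 3 leads to a contradiction, so it's in house 4.
Clue 6: the person who enjoys dancing is in house 5.
That leaves limes as the favorite fruit for house 2.
By clue 1, the person who likes pears is in house 3.
From clue 1, the person who enjoys painting must be in house 3.
House 5's favorite fruit must be kiwis (nothing else left).
By clue 4, the person who enjoys pottery is in house 4.
House 2 hobby: only knitting fits.
So: house 1 = oranges/gardening, house 2 = limes/knitting, house 3 = pears/painting, house 4 = bananas/pottery, house 5 = kiwis/dancing.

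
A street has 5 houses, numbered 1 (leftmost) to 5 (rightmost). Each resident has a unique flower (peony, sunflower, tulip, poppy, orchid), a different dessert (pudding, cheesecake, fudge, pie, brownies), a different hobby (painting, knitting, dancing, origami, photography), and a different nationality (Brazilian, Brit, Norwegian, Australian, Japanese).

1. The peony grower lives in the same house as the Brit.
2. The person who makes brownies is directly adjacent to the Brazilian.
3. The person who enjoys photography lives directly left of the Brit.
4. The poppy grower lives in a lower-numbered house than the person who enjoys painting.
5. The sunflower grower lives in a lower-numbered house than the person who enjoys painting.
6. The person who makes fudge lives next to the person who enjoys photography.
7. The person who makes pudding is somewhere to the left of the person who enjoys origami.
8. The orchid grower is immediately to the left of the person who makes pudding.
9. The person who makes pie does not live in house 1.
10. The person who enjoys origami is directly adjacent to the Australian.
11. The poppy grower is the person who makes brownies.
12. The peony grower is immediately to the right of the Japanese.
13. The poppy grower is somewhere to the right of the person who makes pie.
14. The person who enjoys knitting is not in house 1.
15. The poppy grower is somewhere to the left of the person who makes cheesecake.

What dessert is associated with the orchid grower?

fudge

House 1's dessert must be fudge (nothing else left).
The only dessert still possible for house 5 is cheesecake.
Clue 6 places the person who enjoys photography in house 2.
So house 1 gets dancing for hobby.
From clue 3, the Brit must be in house 3.
The peony grower is in house 3 (clue 1).
From clue 12, the Japanese must be in house 2.
So house 4 gets poppy for flower.
So house 5 gets tulip for flower.
That leaves Norwegian as the nationality for house 1.
The person who enjoys painting is in house 5 (clue 4).
Clue 11: the person who makes brownies is in house 4.
By clue 2, the Brazilian is in house 5.
The only nationality still possible for house 4 is Australian.
Clue 10: the person who enjoys origami is in house 3.
House 4 hobby: only knitting fits.
Clue 7: the person who makes pudding is in house 2.
By clue 8, the orchid grower is in house 1.
So house 2 gets sunflower for flower.
The only dessert still possible for house 3 is pie.
So: house 1 = orchid/fudge/dancing/Norwegian, house 2 = sunflower/pudding/photography/Japanese, house 3 = peony/pie/origami/Brit, house 4 = poppy/brownies/knitting/Australian, house 5 = tulip/cheesecake/painting/Brazilian.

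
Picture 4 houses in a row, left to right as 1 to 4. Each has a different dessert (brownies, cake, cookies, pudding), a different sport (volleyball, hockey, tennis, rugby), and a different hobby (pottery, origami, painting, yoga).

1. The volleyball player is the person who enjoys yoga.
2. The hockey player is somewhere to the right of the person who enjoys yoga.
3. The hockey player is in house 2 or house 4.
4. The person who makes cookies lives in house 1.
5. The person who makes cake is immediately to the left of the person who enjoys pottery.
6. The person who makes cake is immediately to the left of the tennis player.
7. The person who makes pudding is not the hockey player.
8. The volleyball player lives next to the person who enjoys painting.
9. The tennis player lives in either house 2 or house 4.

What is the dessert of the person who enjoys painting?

From clue 4, the person who makes cookies must be in house 1.
The person who makes cake is in house 3 (clue 6).
Clue 6: the tennis player is in house 4.
Clue 2 places the person who enjoys yoga in house 1.
Clue 5 places the person who enjoys pottery in house 4.
Clue 7 places the person who makes pudding in house 4.
House 2 dessert: only brownies fits.
So house 2 gets hockey for sport.
By clue 1, the volleyball player is in house 1.
Clue 8 places the person who enjoys painting in house 2.
That leaves rugby as the sport for house 3.
House 3's hobby must be origami (nothing else left).
So: house 1 = cookies/volleyball/yoga, house 2 = brownies/hockey/painting, house 3 = cake/rugby/origami, house 4 = pudding/tennis/pottery.

brownies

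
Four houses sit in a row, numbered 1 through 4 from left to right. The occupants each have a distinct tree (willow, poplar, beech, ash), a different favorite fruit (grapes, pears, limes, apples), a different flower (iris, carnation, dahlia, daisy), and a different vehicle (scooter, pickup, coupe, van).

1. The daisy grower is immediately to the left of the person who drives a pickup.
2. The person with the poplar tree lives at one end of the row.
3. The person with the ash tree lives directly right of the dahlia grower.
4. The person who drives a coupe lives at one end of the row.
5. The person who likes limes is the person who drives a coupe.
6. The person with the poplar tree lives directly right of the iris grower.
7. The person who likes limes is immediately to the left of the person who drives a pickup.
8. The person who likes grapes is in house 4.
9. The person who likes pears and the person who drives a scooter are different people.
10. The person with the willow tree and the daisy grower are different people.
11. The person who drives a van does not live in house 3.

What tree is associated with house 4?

poplar

The person with the poplar tree is in house 4 (clue 6).
By clue 6, the iris grower is in house 3.
By clue 7, the person who likes limes is in house 1.
Clue 7 places the person who drives a pickup in house 2.
Clue 8: the person who likes grapes is in house 4.
The only flower still possible for house 4 is carnation.
That leaves scooter as the vehicle for house 3.
From clue 1, the daisy grower must be in house 1.
By clue 5, the person who drives a coupe is in house 1.
By clue 9, the person who likes pears is in house 2.
House 1's tree must be beech (nothing else left).
The only favorite fruit still possible for house 3 is apples.
So house 2 gets dahlia for flower.
House 4's vehicle must be van (nothing else left).
Clue 3 places the person with the ash tree in house 3.
That leaves willow as the tree for house 2.
So: house 1 = beech/limes/daisy/coupe, house 2 = willow/pears/dahlia/pickup, house 3 = ash/apples/iris/scooter, house 4 = poplar/grapes/carnation/van.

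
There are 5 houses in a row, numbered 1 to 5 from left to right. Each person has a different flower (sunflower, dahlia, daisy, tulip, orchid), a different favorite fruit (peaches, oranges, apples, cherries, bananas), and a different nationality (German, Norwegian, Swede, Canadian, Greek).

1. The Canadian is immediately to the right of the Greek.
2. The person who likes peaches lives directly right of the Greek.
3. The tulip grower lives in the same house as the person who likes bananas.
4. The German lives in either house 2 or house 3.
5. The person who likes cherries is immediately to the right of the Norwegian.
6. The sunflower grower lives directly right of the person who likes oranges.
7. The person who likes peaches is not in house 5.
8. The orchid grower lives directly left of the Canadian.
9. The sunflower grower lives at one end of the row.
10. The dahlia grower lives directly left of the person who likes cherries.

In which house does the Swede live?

The sunflower grower is in house 5 (clue 9).
By clue 6, the person who likes oranges is in house 4.
House 5's nationality must be Swede (nothing else left).
House 4's nationality must be Norwegian (nothing else left).
From clue 5, the person who likes cherries must be in house 5.
Clue 10 places the dahlia grower in house 4.
The only nationality still possible for house 1 is Greek.
The Canadian is in house 2 (clue 1).
The person who likes peaches is in house 2 (clue 2).
By clue 8, the orchid grower is in house 1.
House 3 nationality: only German fits.
Clue 3 places the tulip grower in house 3.
Clue 3: the person who likes bananas is in house 3.
House 2's flower must be daisy (nothing else left).
House 1 favorite fruit: only apples fits.
So: house 1 = orchid/apples/Greek, house 2 = daisy/peaches/Canadian, house 3 = tulip/bananas/German, house 4 = dahlia/oranges/Norwegian, house 5 = sunflower/cherries/Swede.

5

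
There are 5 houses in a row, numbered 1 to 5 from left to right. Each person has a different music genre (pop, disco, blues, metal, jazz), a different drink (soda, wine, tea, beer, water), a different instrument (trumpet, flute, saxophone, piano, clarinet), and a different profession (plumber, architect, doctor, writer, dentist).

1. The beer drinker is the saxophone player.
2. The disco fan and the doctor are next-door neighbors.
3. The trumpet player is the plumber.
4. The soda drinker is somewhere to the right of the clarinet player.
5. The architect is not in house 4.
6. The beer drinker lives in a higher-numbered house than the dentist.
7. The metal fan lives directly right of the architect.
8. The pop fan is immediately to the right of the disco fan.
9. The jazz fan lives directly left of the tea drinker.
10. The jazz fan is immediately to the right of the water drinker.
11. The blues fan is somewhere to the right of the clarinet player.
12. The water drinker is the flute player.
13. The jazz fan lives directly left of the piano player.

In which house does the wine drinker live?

1

That leaves disco as the music genre for house 1.
Clue 2: the doctor is in house 2.
Clue 8 places the pop fan in house 2.
The only music genre still possible for house 5 is blues.
The metal fan is in house 4 (clue 7).
By clue 7, the architect is in house 3.
The only music genre still possible for house 3 is jazz.
House 1's drink must be wine (nothing else left).
From clue 9, the tea drinker must be in house 4.
Clue 10 places the water drinker in house 2.
The flute player is in house 2 (clue 12).
The piano player is in house 4 (clue 13).
The beer drinker is narrowed to house 3 or 5; consider each.
Placing it in house 5 leads to a contradiction, so it's in house 3.
From clue 1, the saxophone player must be in house 3.
By clue 6, the dentist is in house 1.
House 5's drink must be soda (nothing else left).
So house 1 gets clarinet for instrument.
That leaves trumpet as the instrument for house 5.
The only profession still possible for house 4 is writer.
That leaves plumber as the profession for house 5.
So: house 1 = disco/wine/clarinet/dentist, house 2 = pop/water/flute/doctor, house 3 = jazz/beer/saxophone/architect, house 4 = metal/tea/piano/writer, house 5 = blues/soda/trumpet/plumber.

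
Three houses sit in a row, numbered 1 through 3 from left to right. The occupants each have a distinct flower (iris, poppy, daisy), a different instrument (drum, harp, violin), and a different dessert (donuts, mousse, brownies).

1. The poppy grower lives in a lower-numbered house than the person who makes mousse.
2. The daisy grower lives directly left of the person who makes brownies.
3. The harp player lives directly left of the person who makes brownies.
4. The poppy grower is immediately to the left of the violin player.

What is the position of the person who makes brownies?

2

That leaves iris as the flower for house 3.
House 1 dessert: only donuts fits.
The daisy grower is narrowed to house 1 or 2; consider each.
Placing it in house 2 leads to a contradiction, so it's in house 1.
Clue 2: the person who makes brownies is in house 2.
By clue 3, the harp player is in house 1.
House 2 flower: only poppy fits.
That leaves mousse as the dessert for house 3.
Clue 4: the violin player is in house 3.
So house 2 gets drum for instrument.
So: house 1 = daisy/harp/donuts, house 2 = poppy/drum/brownies, house 3 = iris/violin/mousse.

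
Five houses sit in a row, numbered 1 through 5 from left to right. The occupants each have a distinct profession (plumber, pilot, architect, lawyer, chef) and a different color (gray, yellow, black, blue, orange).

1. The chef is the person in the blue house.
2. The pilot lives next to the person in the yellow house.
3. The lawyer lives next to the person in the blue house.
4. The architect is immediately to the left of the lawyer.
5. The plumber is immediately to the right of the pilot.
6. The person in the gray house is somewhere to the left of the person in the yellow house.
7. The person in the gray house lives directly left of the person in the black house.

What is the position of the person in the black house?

The architect is narrowed to house 1 or 2 or 3 or 4; consider each.
Placing it in house 2 and house 3 and house 4 leads to a contradiction, so it's in house 1.
Clue 4 places the lawyer in house 2.
Clue 3: the person in the blue house is in house 3.
Clue 1: the chef is in house 3.
House 5 profession: only plumber fits.
Clue 2 places the person in the yellow house in house 5.
House 4's profession must be pilot (nothing else left).
House 2 color: only black fits.
Clue 7 places the person in the gray house in house 1.
The only color still possible for house 4 is orange.
So: house 1 = architect/gray, house 2 = lawyer/black, house 3 = chef/blue, house 4 = pilot/orange, house 5 = plumber/yellow.

2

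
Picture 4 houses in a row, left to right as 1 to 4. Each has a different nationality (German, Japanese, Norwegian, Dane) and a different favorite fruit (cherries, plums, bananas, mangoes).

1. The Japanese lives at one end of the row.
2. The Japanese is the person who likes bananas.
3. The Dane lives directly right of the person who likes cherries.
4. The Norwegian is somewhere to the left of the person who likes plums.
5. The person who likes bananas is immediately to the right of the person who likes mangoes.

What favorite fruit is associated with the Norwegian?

cherries

Clue 5: the person who likes bananas is in house 4.
Clue 5: the person who likes mangoes is in house 3.
That leaves cherries as the favorite fruit for house 1.
The only favorite fruit still possible for house 2 is plums.
Clue 2 places the Japanese in house 4.
The Dane is in house 2 (clue 3).
The Norwegian is in house 1 (clue 4).
The only nationality still possible for house 3 is German.
So: house 1 = Norwegian/cherries, house 2 = Dane/plums, house 3 = German/mangoes, house 4 = Japanese/bananas.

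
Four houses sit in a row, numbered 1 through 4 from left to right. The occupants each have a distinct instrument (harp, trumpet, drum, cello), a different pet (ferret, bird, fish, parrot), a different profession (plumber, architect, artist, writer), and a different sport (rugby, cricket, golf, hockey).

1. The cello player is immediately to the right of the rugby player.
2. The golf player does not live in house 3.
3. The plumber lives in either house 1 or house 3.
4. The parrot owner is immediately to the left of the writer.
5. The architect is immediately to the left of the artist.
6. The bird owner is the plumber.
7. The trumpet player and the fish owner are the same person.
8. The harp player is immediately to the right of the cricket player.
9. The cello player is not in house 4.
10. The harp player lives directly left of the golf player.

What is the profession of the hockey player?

Clue 10: the harp player is in house 3.
Clue 10 places the golf player in house 4.
That leaves cello as the instrument for house 2.
Clue 1 places the rugby player in house 1.
The cricket player is in house 2 (clue 8).
The only sport still possible for house 3 is hockey.
The drum player is narrowed to house 1 or 4; consider each.
Placing it in house 4 leads to a contradiction, so it's in house 1.
House 4 instrument: only trumpet fits.
Clue 7: the fish owner is in house 4.
The bird owner is narrowed to house 1 or 3; consider each.
Placing it in house 3 leads to a contradiction, so it's in house 1.
The plumber is in house 1 (clue 6).
House 2's profession must be architect (nothing else left).
By clue 5, the artist is in house 3.
House 4 profession: only writer fits.
From clue 4, the parrot owner must be in house 3.
House 2 pet: only ferret fits.
So: house 1 = drum/bird/plumber/rugby, house 2 = cello/ferret/architect/cricket, house 3 = harp/parrot/artist/hockey, house 4 = trumpet/fish/writer/golf.

artist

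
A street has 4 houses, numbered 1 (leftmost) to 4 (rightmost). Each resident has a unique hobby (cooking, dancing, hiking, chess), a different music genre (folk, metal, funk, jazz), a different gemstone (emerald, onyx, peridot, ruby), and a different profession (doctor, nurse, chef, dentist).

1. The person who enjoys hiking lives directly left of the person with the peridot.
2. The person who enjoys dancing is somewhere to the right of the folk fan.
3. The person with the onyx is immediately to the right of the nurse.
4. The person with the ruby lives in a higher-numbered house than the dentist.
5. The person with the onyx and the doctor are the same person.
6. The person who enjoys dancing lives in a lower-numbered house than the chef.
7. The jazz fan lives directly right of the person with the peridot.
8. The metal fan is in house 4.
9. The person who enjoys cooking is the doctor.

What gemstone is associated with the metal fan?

ruby

The metal fan is in house 4 (clue 8).
So house 3 gets jazz for music genre.
House 1 gemstone: only emerald fits.
By clue 7, the person with the peridot is in house 2.
Clue 1: the person who enjoys hiking is in house 1.
House 1 profession: only dentist fits.
House 2's profession must be nurse (nothing else left).
Clue 3 places the person with the onyx in house 3.
By clue 5, the doctor is in house 3.
From clue 9, the person who enjoys cooking must be in house 3.
House 2's hobby must be dancing (nothing else left).
House 4 hobby: only chess fits.
House 4's gemstone must be ruby (nothing else left).
House 4's profession must be chef (nothing else left).
From clue 2, the folk fan must be in house 1.
House 2's music genre must be funk (nothing else left).
So: house 1 = hiking/folk/emerald/dentist, house 2 = dancing/funk/peridot/nurse, house 3 = cooking/jazz/onyx/doctor, house 4 = chess/metal/ruby/chef.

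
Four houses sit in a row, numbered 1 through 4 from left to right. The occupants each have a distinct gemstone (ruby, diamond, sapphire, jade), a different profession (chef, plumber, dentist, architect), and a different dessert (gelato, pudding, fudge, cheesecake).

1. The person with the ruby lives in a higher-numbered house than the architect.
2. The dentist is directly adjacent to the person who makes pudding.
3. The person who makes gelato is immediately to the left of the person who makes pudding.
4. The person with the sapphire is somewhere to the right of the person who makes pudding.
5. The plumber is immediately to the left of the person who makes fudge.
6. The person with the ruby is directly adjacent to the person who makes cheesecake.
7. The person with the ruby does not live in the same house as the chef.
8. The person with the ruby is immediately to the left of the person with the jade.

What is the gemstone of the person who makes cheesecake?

So house 1 gets diamond for gemstone.
The only gemstone still possible for house 2 is ruby.
From clue 1, the architect must be in house 1.
From clue 8, the person with the jade must be in house 3.
So house 4 gets sapphire for gemstone.
That leaves fudge as the dessert for house 4.
From clue 5, the plumber must be in house 3.
House 2's profession must be dentist (nothing else left).
The only profession still possible for house 4 is chef.
The person who makes pudding is in house 3 (clue 2).
The person who makes gelato is in house 2 (clue 3).
House 1 dessert: only cheesecake fits.
So: house 1 = diamond/architect/cheesecake, house 2 = ruby/dentist/gelato, house 3 = jade/plumber/pudding, house 4 = sapphire/chef/fudge.

diamond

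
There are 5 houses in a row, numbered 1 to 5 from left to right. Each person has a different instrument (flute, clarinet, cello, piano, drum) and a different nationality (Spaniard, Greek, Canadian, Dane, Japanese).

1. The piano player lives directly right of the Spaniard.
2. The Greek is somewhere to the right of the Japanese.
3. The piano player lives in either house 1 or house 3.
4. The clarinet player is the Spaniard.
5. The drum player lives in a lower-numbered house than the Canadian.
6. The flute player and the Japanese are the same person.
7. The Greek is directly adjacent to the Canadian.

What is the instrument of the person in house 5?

By clue 3, the piano player is in house 3.
House 5 instrument: only cello fits.
Clue 1: the Spaniard is in house 2.
From clue 4, the clarinet player must be in house 2.
The drum player is narrowed to house 1 or 4; consider each.
Placing it in house 1 leads to a contradiction, so it's in house 4.
Clue 5: the Canadian is in house 5.
Clue 7: the Greek is in house 4.
House 1's instrument must be flute (nothing else left).
House 1's nationality must be Japanese (nothing else left).
House 3's nationality must be Dane (nothing else left).
So: house 1 = flute/Japanese, house 2 = clarinet/Spaniard, house 3 = piano/Dane, house 4 = drum/Greek, house 5 = cello/Canadian.

cello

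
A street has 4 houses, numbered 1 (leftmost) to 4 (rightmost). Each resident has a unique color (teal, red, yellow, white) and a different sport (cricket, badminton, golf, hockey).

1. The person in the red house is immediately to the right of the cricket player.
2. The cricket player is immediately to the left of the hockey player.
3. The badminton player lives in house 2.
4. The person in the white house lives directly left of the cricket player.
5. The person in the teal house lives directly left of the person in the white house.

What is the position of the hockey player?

4

Clue 3 places the badminton player in house 2.
The person in the teal house is in house 1 (clue 5).
The person in the white house is in house 2 (clue 5).
House 1's sport must be golf (nothing else left).
So house 4 gets hockey for sport.
Clue 1 places the person in the red house in house 4.
House 3's color must be yellow (nothing else left).
House 3 sport: only cricket fits.
So: house 1 = teal/golf, house 2 = white/badminton, house 3 = yellow/cricket, house 4 = red/hockey.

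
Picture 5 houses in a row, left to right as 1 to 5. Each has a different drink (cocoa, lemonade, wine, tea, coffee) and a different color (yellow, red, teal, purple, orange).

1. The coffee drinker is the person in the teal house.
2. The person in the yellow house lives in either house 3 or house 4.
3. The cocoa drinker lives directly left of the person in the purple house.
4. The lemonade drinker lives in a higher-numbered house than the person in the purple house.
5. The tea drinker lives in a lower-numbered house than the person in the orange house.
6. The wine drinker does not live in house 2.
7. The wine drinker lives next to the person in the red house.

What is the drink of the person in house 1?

coffee

House 1 color: only teal fits.
Clue 1: the coffee drinker is in house 1.
That leaves red as the color for house 2.
The only color still possible for house 5 is orange.
Clue 7: the wine drinker is in house 3.
House 5's drink must be lemonade (nothing else left).
By clue 3, the person in the purple house is in house 3.
That leaves cocoa as the drink for house 2.
The only drink still possible for house 4 is tea.
That leaves yellow as the color for house 4.
So: house 1 = coffee/teal, house 2 = cocoa/red, house 3 = wine/purple, house 4 = tea/yellow, house 5 = lemonade/orange.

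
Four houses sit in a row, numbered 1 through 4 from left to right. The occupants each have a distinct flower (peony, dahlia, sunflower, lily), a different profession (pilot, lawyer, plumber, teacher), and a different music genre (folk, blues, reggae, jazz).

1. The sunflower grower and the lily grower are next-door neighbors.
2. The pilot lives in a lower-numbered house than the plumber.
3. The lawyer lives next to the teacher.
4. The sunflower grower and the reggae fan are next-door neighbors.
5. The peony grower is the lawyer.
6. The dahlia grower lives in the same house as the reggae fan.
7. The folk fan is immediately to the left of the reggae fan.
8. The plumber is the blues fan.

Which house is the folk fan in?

1

The dahlia grower is narrowed to house 2 or 3 or 4; consider each.
Placing it in house 3 and house 4 leads to a contradiction, so it's in house 2.
From clue 6, the reggae fan must be in house 2.
Clue 7 places the folk fan in house 1.
The sunflower grower is in house 3 (clue 4).
House 1's flower must be peony (nothing else left).
So house 4 gets lily for flower.
Clue 5 places the lawyer in house 1.
The teacher is in house 2 (clue 3).
House 4's profession must be plumber (nothing else left).
The blues fan is in house 4 (clue 8).
That leaves pilot as the profession for house 3.
That leaves jazz as the music genre for house 3.
So: house 1 = peony/lawyer/folk, house 2 = dahlia/teacher/reggae, house 3 = sunflower/pilot/jazz, house 4 = lily/plumber/blues.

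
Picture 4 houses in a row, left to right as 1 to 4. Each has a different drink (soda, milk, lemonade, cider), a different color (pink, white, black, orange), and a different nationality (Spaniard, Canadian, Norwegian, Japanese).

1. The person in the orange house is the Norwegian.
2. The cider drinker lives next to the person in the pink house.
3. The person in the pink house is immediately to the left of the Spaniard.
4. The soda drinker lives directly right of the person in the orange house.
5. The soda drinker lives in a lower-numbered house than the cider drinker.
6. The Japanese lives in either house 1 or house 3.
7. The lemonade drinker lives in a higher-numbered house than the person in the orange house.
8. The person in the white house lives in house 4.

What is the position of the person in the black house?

From clue 8, the person in the white house must be in house 4.
House 1's drink must be milk (nothing else left).
The cider drinker is narrowed to house 3 or 4; consider each.
Placing it in house 3 leads to a contradiction, so it's in house 4.
By clue 2, the person in the pink house is in house 3.
By clue 3, the Spaniard is in house 4.
The lemonade drinker is narrowed to house 2 or 3; consider each.
Placing it in house 2 leads to a contradiction, so it's in house 3.
That leaves soda as the drink for house 2.
Clue 4 places the person in the orange house in house 1.
That leaves black as the color for house 2.
From clue 1, the Norwegian must be in house 1.
That leaves Canadian as the nationality for house 2.
That leaves Japanese as the nationality for house 3.
So: house 1 = milk/orange/Norwegian, house 2 = soda/black/Canadian, house 3 = lemonade/pink/Japanese, house 4 = cider/white/Spaniard.

2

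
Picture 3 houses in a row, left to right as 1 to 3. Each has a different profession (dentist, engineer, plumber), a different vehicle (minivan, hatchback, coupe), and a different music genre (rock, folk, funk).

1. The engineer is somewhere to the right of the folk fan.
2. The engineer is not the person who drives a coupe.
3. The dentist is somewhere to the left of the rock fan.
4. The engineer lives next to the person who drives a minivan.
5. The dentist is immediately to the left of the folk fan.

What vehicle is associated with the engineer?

By clue 5, the dentist is in house 1.
Clue 5: the folk fan is in house 2.
So house 1 gets funk for music genre.
House 3's music genre must be rock (nothing else left).
Clue 1: the engineer is in house 3.
Clue 4 places the person who drives a minivan in house 2.
The only profession still possible for house 2 is plumber.
House 1 vehicle: only coupe fits.
The only vehicle still possible for house 3 is hatchback.
So: house 1 = dentist/coupe/funk, house 2 = plumber/minivan/folk, house 3 = engineer/hatchback/rock.

hatchback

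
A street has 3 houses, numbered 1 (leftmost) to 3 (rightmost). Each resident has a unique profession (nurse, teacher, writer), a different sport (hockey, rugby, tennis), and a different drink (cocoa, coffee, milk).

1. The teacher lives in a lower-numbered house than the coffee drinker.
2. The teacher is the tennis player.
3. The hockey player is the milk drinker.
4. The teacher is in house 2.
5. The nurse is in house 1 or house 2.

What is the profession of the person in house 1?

nurse

From clue 4, the teacher must be in house 2.
House 3's profession must be writer (nothing else left).
From clue 1, the coffee drinker must be in house 3.
By clue 2, the tennis player is in house 2.
The only profession still possible for house 1 is nurse.
The hockey player is in house 1 (clue 3).
Clue 3: the milk drinker is in house 1.
House 3's sport must be rugby (nothing else left).
House 2's drink must be cocoa (nothing else left).
So: house 1 = nurse/hockey/milk, house 2 = teacher/tennis/cocoa, house 3 = writer/rugby/coffee.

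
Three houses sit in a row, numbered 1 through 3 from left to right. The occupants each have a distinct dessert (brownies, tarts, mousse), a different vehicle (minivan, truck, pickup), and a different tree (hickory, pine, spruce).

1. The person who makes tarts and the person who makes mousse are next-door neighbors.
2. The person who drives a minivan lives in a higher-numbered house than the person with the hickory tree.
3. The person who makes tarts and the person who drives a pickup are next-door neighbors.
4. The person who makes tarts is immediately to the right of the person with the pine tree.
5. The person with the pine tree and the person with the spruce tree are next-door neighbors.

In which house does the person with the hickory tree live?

The only tree still possible for house 3 is spruce.
From clue 5, the person with the pine tree must be in house 2.
The only tree still possible for house 1 is hickory.
By clue 4, the person who makes tarts is in house 3.
Clue 1 places the person who makes mousse in house 2.
Clue 3 places the person who drives a pickup in house 2.
House 1's dessert must be brownies (nothing else left).
House 1's vehicle must be truck (nothing else left).
The only vehicle still possible for house 3 is minivan.
So: house 1 = brownies/truck/hickory, house 2 = mousse/pickup/pine, house 3 = tarts/minivan/spruce.

1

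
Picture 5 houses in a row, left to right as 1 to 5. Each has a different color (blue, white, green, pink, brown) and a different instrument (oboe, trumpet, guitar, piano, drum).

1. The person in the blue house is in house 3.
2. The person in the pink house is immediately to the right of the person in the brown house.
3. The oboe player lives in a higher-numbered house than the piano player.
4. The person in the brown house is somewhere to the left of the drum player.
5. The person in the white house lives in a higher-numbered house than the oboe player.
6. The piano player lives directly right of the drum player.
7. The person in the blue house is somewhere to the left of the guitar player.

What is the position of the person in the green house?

4

Clue 1 places the person in the blue house in house 3.
House 1 instrument: only trumpet fits.
That leaves guitar as the instrument for house 5.
From clue 3, the oboe player must be in house 4.
From clue 3, the piano player must be in house 3.
Clue 4 places the person in the brown house in house 1.
Clue 5 places the person in the white house in house 5.
From clue 6, the drum player must be in house 2.
The only color still possible for house 2 is pink.
So house 4 gets green for color.
So: house 1 = brown/trumpet, house 2 = pink/drum, house 3 = blue/piano, house 4 = green/oboe, house 5 = white/guitar.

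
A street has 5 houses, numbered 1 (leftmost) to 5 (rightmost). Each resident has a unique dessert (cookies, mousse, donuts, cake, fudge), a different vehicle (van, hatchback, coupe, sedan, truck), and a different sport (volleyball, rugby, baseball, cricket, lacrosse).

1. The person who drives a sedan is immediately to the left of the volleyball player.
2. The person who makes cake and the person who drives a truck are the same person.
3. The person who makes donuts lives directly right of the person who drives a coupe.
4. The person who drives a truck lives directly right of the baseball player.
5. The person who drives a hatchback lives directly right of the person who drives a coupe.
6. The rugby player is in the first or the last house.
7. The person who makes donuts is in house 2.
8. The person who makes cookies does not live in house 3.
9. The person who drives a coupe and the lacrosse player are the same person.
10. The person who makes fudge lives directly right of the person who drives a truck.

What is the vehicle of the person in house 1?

The person who makes donuts is in house 2 (clue 7).
From clue 3, the person who drives a coupe must be in house 1.
Clue 5: the person who drives a hatchback is in house 2.
From clue 9, the lacrosse player must be in house 1.
That leaves van as the vehicle for house 5.
The only sport still possible for house 5 is rugby.
Clue 1: the person who drives a sedan is in house 3.
So house 4 gets truck for vehicle.
That leaves volleyball as the sport for house 4.
The person who makes cake is in house 4 (clue 2).
The baseball player is in house 3 (clue 4).
By clue 10, the person who makes fudge is in house 5.
So house 3 gets mousse for dessert.
That leaves cricket as the sport for house 2.
That leaves cookies as the dessert for house 1.
So: house 1 = cookies/coupe/lacrosse, house 2 = donuts/hatchback/cricket, house 3 = mousse/sedan/baseball, house 4 = cake/truck/volleyball, house 5 = fudge/van/rugby.

coupe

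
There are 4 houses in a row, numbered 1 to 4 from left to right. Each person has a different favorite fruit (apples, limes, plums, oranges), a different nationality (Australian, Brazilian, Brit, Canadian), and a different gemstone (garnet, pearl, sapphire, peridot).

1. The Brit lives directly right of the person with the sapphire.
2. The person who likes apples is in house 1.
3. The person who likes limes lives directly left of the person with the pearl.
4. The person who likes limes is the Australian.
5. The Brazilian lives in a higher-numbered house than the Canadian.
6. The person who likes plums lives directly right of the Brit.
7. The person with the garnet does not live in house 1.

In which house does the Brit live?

3

By clue 2, the person who likes apples is in house 1.
So house 4 gets Brazilian for nationality.
The only nationality still possible for house 1 is Canadian.
The person who likes limes is narrowed to house 2 or 3; consider each.
Placing it in house 3 leads to a contradiction, so it's in house 2.
The person with the pearl is in house 3 (clue 3).
By clue 4, the Australian is in house 2.
The only nationality still possible for house 3 is Brit.
Clue 1 places the person with the sapphire in house 2.
The person who likes plums is in house 4 (clue 6).
The only favorite fruit still possible for house 3 is oranges.
House 1's gemstone must be peridot (nothing else left).
House 4's gemstone must be garnet (nothing else left).
So: house 1 = apples/Canadian/peridot, house 2 = limes/Australian/sapphire, house 3 = oranges/Brit/pearl, house 4 = plums/Brazilian/garnet.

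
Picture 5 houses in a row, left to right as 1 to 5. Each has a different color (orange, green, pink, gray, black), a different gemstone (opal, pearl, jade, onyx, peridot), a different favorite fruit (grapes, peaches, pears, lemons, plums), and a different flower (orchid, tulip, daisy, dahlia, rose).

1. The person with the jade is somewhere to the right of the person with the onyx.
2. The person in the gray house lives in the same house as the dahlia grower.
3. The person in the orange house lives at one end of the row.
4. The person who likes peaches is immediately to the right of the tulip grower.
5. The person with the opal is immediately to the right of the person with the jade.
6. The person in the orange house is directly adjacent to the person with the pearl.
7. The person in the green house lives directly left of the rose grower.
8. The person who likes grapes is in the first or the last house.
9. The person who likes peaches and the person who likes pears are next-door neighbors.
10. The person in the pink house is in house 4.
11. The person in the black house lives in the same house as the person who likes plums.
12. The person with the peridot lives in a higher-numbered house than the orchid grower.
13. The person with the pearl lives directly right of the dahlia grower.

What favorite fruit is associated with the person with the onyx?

By clue 10, the person in the pink house is in house 4.
The only gemstone still possible for house 1 is onyx.
So house 5 gets daisy for flower.
The person in the gray house is narrowed to house 1 or 3; consider each.
Placing it in house 1 leads to a contradiction, so it's in house 3.
Clue 2 places the dahlia grower in house 3.
From clue 13, the person with the pearl must be in house 4.
Clue 5 places the person with the opal in house 3.
By clue 5, the person with the jade is in house 2.
Clue 6: the person in the orange house is in house 5.
By clue 7, the person in the green house is in house 1.
By clue 7, the rose grower is in house 2.
House 2's color must be black (nothing else left).
House 5's gemstone must be peridot (nothing else left).
Clue 11 places the person who likes plums in house 2.
Clue 4: the tulip grower is in house 4.
By clue 9, the person who likes pears is in house 4.
House 3 favorite fruit: only lemons fits.
That leaves peaches as the favorite fruit for house 5.
House 1 flower: only orchid fits.
House 1's favorite fruit must be grapes (nothing else left).
So: house 1 = green/onyx/grapes/orchid, house 2 = black/jade/plums/rose, house 3 = gray/opal/lemons/dahlia, house 4 = pink/pearl/pears/tulip, house 5 = orange/peridot/peaches/daisy.

grapes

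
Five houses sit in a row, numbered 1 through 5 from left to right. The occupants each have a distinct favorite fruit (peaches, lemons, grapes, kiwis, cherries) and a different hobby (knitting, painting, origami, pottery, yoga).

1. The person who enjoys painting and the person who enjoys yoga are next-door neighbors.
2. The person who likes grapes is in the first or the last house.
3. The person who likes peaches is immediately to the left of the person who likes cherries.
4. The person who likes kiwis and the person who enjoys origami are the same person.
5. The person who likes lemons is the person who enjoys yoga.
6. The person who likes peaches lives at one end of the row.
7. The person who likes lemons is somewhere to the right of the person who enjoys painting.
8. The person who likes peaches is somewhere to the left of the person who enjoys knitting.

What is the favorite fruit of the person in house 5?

The person who likes peaches is in house 1 (clue 6).
The only favorite fruit still possible for house 5 is grapes.
The person who likes cherries is in house 2 (clue 3).
House 1's hobby must be pottery (nothing else left).
House 5 hobby: only knitting fits.
The only hobby still possible for house 2 is painting.
Clue 1: the person who enjoys yoga is in house 3.
By clue 5, the person who likes lemons is in house 3.
House 4's favorite fruit must be kiwis (nothing else left).
House 4 hobby: only origami fits.
So: house 1 = peaches/pottery, house 2 = cherries/painting, house 3 = lemons/yoga, house 4 = kiwis/origami, house 5 = grapes/knitting.

grapes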